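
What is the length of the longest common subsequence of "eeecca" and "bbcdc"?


LCS of "eeecca" and "bbcdc"
DP table:
           b    b    c    d    c
      0    0    0    0    0    0
  e   0    0    0    0    0    0
  e   0    0    0    0    0    0
  e   0    0    0    0    0    0
  c   0    0    0    1    1    1
  c   0    0    0    1    1    2
  a   0    0    0    1    1    2
LCS length = dp[6][5] = 2

2


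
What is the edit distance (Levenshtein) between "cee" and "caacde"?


Computing edit distance: "cee" -> "caacde"
DP table:
           c    a    a    c    d    e
      0    1    2    3    4    5    6
  c   1    0    1    2    3    4    5
  e   2    1    1    2    3    4    4
  e   3    2    2    2    3    4    4
Edit distance = dp[3][6] = 4

4


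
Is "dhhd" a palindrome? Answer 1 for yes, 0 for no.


Input: dhhd
Reversed: dhhd
  Compare pos 0 ('d') with pos 3 ('d'): match
  Compare pos 1 ('h') with pos 2 ('h'): match
Result: palindrome

1


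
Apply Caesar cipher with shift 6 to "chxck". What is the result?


Caesar cipher: shift "chxck" by 6
  'c' (pos 2) + 6 = pos 8 = 'i'
  'h' (pos 7) + 6 = pos 13 = 'n'
  'x' (pos 23) + 6 = pos 3 = 'd'
  'c' (pos 2) + 6 = pos 8 = 'i'
  'k' (pos 10) + 6 = pos 16 = 'q'
Result: indiq

indiq


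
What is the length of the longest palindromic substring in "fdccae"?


Input: "fdccae"
Checking substrings for palindromes:
  [2:4] "cc" (len 2) => palindrome
Longest palindromic substring: "cc" with length 2

2


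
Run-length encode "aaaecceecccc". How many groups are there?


Input: aaaecceecccc
Scanning for consecutive runs:
  Group 1: 'a' x 3 (positions 0-2)
  Group 2: 'e' x 1 (positions 3-3)
  Group 3: 'c' x 2 (positions 4-5)
  Group 4: 'e' x 2 (positions 6-7)
  Group 5: 'c' x 4 (positions 8-11)
Total groups: 5

5


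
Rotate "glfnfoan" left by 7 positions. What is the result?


Input: "glfnfoan", rotate left by 7
First 7 characters: "glfnfoa"
Remaining characters: "n"
Concatenate remaining + first: "n" + "glfnfoa" = "nglfnfoa"

nglfnfoa


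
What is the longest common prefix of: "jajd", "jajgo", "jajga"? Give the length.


Words: jajd, jajgo, jajga
  Position 0: all 'j' => match
  Position 1: all 'a' => match
  Position 2: all 'j' => match
  Position 3: ('d', 'g', 'g') => mismatch, stop
LCP = "jaj" (length 3)

3


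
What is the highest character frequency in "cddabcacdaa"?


Input: cddabcacdaa
Character counts:
  'a': 4
  'b': 1
  'c': 3
  'd': 3
Maximum frequency: 4

4


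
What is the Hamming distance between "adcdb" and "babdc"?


Comparing "adcdb" and "babdc" position by position:
  Position 0: 'a' vs 'b' => differ
  Position 1: 'd' vs 'a' => differ
  Position 2: 'c' vs 'b' => differ
  Position 3: 'd' vs 'd' => same
  Position 4: 'b' vs 'c' => differ
Total differences (Hamming distance): 4

4


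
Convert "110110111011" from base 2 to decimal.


Input: "110110111011" in base 2
Positional expansion:
  Digit '1' (value 1) x 2^11 = 2048
  Digit '1' (value 1) x 2^10 = 1024
  Digit '0' (value 0) x 2^9 = 0
  Digit '1' (value 1) x 2^8 = 256
  Digit '1' (value 1) x 2^7 = 128
  Digit '0' (value 0) x 2^6 = 0
  Digit '1' (value 1) x 2^5 = 32
  Digit '1' (value 1) x 2^4 = 16
  Digit '1' (value 1) x 2^3 = 8
  Digit '0' (value 0) x 2^2 = 0
  Digit '1' (value 1) x 2^1 = 2
  Digit '1' (value 1) x 2^0 = 1
Sum = 3515

3515


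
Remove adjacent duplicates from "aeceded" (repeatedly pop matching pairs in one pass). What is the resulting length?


Input: aeceded
Stack-based adjacent duplicate removal:
  Read 'a': push. Stack: a
  Read 'e': push. Stack: ae
  Read 'c': push. Stack: aec
  Read 'e': push. Stack: aece
  Read 'd': push. Stack: aeced
  Read 'e': push. Stack: aecede
  Read 'd': push. Stack: aeceded
Final stack: "aeceded" (length 7)

7


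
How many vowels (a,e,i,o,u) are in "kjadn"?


Input: kjadn
Checking each character:
  'k' at position 0: consonant
  'j' at position 1: consonant
  'a' at position 2: vowel (running total: 1)
  'd' at position 3: consonant
  'n' at position 4: consonant
Total vowels: 1

1


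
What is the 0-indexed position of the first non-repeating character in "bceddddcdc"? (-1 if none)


Input: bceddddcdc
Character frequencies:
  'b': 1
  'c': 3
  'd': 5
  'e': 1
Scanning left to right for freq == 1:
  Position 0 ('b'): unique! => answer = 0

0


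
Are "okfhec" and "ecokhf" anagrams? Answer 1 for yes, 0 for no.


Strings: "okfhec", "ecokhf"
Sorted first:  cefhko
Sorted second: cefhko
Sorted forms match => anagrams

1


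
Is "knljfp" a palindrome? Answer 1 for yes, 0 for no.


Input: knljfp
Reversed: pfjlnk
  Compare pos 0 ('k') with pos 5 ('p'): MISMATCH
  Compare pos 1 ('n') with pos 4 ('f'): MISMATCH
  Compare pos 2 ('l') with pos 3 ('j'): MISMATCH
Result: not a palindrome

0


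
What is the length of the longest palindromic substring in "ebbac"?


Input: "ebbac"
Checking substrings for palindromes:
  [1:3] "bb" (len 2) => palindrome
Longest palindromic substring: "bb" with length 2

2


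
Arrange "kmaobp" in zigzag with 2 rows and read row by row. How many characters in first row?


Zigzag "kmaobp" into 2 rows:
Placing characters:
  'k' => row 0
  'm' => row 1
  'a' => row 0
  'o' => row 1
  'b' => row 0
  'p' => row 1
Rows:
  Row 0: "kab"
  Row 1: "mop"
First row length: 3

3


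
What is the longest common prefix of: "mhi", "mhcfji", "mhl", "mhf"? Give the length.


Words: mhi, mhcfji, mhl, mhf
  Position 0: all 'm' => match
  Position 1: all 'h' => match
  Position 2: ('i', 'c', 'l', 'f') => mismatch, stop
LCP = "mh" (length 2)

2


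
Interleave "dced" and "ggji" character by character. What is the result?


Interleaving "dced" and "ggji":
  Position 0: 'd' from first, 'g' from second => "dg"
  Position 1: 'c' from first, 'g' from second => "cg"
  Position 2: 'e' from first, 'j' from second => "ej"
  Position 3: 'd' from first, 'i' from second => "di"
Result: dgcgejdi

dgcgejdi


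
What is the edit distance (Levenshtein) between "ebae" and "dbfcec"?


Computing edit distance: "ebae" -> "dbfcec"
DP table:
           d    b    f    c    e    c
      0    1    2    3    4    5    6
  e   1    1    2    3    4    4    5
  b   2    2    1    2    3    4    5
  a   3    3    2    2    3    4    5
  e   4    4    3    3    3    3    4
Edit distance = dp[4][6] = 4

4


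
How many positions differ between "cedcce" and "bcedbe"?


Comparing "cedcce" and "bcedbe" position by position:
  Position 0: 'c' vs 'b' => DIFFER
  Position 1: 'e' vs 'c' => DIFFER
  Position 2: 'd' vs 'e' => DIFFER
  Position 3: 'c' vs 'd' => DIFFER
  Position 4: 'c' vs 'b' => DIFFER
  Position 5: 'e' vs 'e' => same
Positions that differ: 5

5


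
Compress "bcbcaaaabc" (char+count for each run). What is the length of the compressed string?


Input: bcbcaaaabc
Runs:
  'b' x 1 => "b1"
  'c' x 1 => "c1"
  'b' x 1 => "b1"
  'c' x 1 => "c1"
  'a' x 4 => "a4"
  'b' x 1 => "b1"
  'c' x 1 => "c1"
Compressed: "b1c1b1c1a4b1c1"
Compressed length: 14

14


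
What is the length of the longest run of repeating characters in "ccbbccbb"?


Input: "ccbbccbb"
Scanning for longest run:
  Position 1 ('c'): continues run of 'c', length=2
  Position 2 ('b'): new char, reset run to 1
  Position 3 ('b'): continues run of 'b', length=2
  Position 4 ('c'): new char, reset run to 1
  Position 5 ('c'): continues run of 'c', length=2
  Position 6 ('b'): new char, reset run to 1
  Position 7 ('b'): continues run of 'b', length=2
Longest run: 'c' with length 2

2


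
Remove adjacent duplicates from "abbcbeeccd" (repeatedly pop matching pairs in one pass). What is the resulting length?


Input: abbcbeeccd
Stack-based adjacent duplicate removal:
  Read 'a': push. Stack: a
  Read 'b': push. Stack: ab
  Read 'b': matches stack top 'b' => pop. Stack: a
  Read 'c': push. Stack: ac
  Read 'b': push. Stack: acb
  Read 'e': push. Stack: acbe
  Read 'e': matches stack top 'e' => pop. Stack: acb
  Read 'c': push. Stack: acbc
  Read 'c': matches stack top 'c' => pop. Stack: acb
  Read 'd': push. Stack: acbd
Final stack: "acbd" (length 4)

4


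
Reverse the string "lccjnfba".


Input: lccjnfba
Reading characters right to left:
  Position 7: 'a'
  Position 6: 'b'
  Position 5: 'f'
  Position 4: 'n'
  Position 3: 'j'
  Position 2: 'c'
  Position 1: 'c'
  Position 0: 'l'
Reversed: abfnjccl

abfnjccl


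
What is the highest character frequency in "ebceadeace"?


Input: ebceadeace
Character counts:
  'a': 2
  'b': 1
  'c': 2
  'd': 1
  'e': 4
Maximum frequency: 4

4


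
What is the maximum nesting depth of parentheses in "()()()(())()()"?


Input: "()()()(())()()"
Tracking depth:
  Position 0 '(': depth becomes 1
  Position 1 ')': depth becomes 0
  Position 2 '(': depth becomes 1
  Position 3 ')': depth becomes 0
  Position 4 '(': depth becomes 1
  Position 5 ')': depth becomes 0
  Position 6 '(': depth becomes 1
  Position 7 '(': depth becomes 2
  Position 8 ')': depth becomes 1
  Position 9 ')': depth becomes 0
  Position 10 '(': depth becomes 1
  Position 11 ')': depth becomes 0
  Position 12 '(': depth becomes 1
  Position 13 ')': depth becomes 0
Maximum depth reached: 2

2


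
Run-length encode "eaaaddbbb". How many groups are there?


Input: eaaaddbbb
Scanning for consecutive runs:
  Group 1: 'e' x 1 (positions 0-0)
  Group 2: 'a' x 3 (positions 1-3)
  Group 3: 'd' x 2 (positions 4-5)
  Group 4: 'b' x 3 (positions 6-8)
Total groups: 4

4


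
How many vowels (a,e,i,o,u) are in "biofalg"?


Input: biofalg
Checking each character:
  'b' at position 0: consonant
  'i' at position 1: vowel (running total: 1)
  'o' at position 2: vowel (running total: 2)
  'f' at position 3: consonant
  'a' at position 4: vowel (running total: 3)
  'l' at position 5: consonant
  'g' at position 6: consonant
Total vowels: 3

3


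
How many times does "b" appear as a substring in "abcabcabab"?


Searching for "b" in "abcabcabab"
Scanning each position:
  Position 0: "a" => no
  Position 1: "b" => MATCH
  Position 2: "c" => no
  Position 3: "a" => no
  Position 4: "b" => MATCH
  Position 5: "c" => no
  Position 6: "a" => no
  Position 7: "b" => MATCH
  Position 8: "a" => no
  Position 9: "b" => MATCH
Total occurrences: 4

4


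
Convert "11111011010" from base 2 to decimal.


Input: "11111011010" in base 2
Positional expansion:
  Digit '1' (value 1) x 2^10 = 1024
  Digit '1' (value 1) x 2^9 = 512
  Digit '1' (value 1) x 2^8 = 256
  Digit '1' (value 1) x 2^7 = 128
  Digit '1' (value 1) x 2^6 = 64
  Digit '0' (value 0) x 2^5 = 0
  Digit '1' (value 1) x 2^4 = 16
  Digit '1' (value 1) x 2^3 = 8
  Digit '0' (value 0) x 2^2 = 0
  Digit '1' (value 1) x 2^1 = 2
  Digit '0' (value 0) x 2^0 = 0
Sum = 2010

2010


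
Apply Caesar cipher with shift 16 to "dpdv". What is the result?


Caesar cipher: shift "dpdv" by 16
  'd' (pos 3) + 16 = pos 19 = 't'
  'p' (pos 15) + 16 = pos 5 = 'f'
  'd' (pos 3) + 16 = pos 19 = 't'
  'v' (pos 21) + 16 = pos 11 = 'l'
Result: tftl

tftl


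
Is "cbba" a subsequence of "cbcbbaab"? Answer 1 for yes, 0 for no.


Check if "cbba" is a subsequence of "cbcbbaab"
Greedy scan:
  Position 0 ('c'): matches sub[0] = 'c'
  Position 1 ('b'): matches sub[1] = 'b'
  Position 2 ('c'): no match needed
  Position 3 ('b'): matches sub[2] = 'b'
  Position 4 ('b'): no match needed
  Position 5 ('a'): matches sub[3] = 'a'
  Position 6 ('a'): no match needed
  Position 7 ('b'): no match needed
All 4 characters matched => is a subsequence

1


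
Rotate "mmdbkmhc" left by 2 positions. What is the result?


Input: "mmdbkmhc", rotate left by 2
First 2 characters: "mm"
Remaining characters: "dbkmhc"
Concatenate remaining + first: "dbkmhc" + "mm" = "dbkmhcmm"

dbkmhcmm


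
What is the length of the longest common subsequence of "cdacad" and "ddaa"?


LCS of "cdacad" and "ddaa"
DP table:
           d    d    a    a
      0    0    0    0    0
  c   0    0    0    0    0
  d   0    1    1    1    1
  a   0    1    1    2    2
  c   0    1    1    2    2
  a   0    1    1    2    3
  d   0    1    2    2    3
LCS length = dp[6][4] = 3

3


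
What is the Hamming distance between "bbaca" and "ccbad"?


Comparing "bbaca" and "ccbad" position by position:
  Position 0: 'b' vs 'c' => differ
  Position 1: 'b' vs 'c' => differ
  Position 2: 'a' vs 'b' => differ
  Position 3: 'c' vs 'a' => differ
  Position 4: 'a' vs 'd' => differ
Total differences (Hamming distance): 5

5


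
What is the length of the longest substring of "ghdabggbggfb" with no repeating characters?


Input: "ghdabggbggfb"
Sliding window (track last position of each char):
  Position 0 ('g'): window [0,0] length 1 -- new best
  Position 1 ('h'): window [0,1] length 2 -- new best
  Position 2 ('d'): window [0,2] length 3 -- new best
  Position 3 ('a'): window [0,3] length 4 -- new best
  Position 4 ('b'): window [0,4] length 5 -- new best
  Position 5 ('g'): repeat (last at 0), move window start to 1
  Position 5 ('g'): window [1,5] length 5
  Position 6 ('g'): repeat (last at 5), move window start to 6
  Position 6 ('g'): window [6,6] length 1
  Position 7 ('b'): window [6,7] length 2
  Position 8 ('g'): repeat (last at 6), move window start to 7
  Position 8 ('g'): window [7,8] length 2
  Position 9 ('g'): repeat (last at 8), move window start to 9
  Position 9 ('g'): window [9,9] length 1
  Position 10 ('f'): window [9,10] length 2
  Position 11 ('b'): window [9,11] length 3
Longest substring with no repeats: "ghdab" with length 5

5


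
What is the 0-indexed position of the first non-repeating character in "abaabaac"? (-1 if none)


Input: abaabaac
Character frequencies:
  'a': 5
  'b': 2
  'c': 1
Scanning left to right for freq == 1:
  Position 0 ('a'): freq=5, skip
  Position 1 ('b'): freq=2, skip
  Position 2 ('a'): freq=5, skip
  Position 3 ('a'): freq=5, skip
  Position 4 ('b'): freq=2, skip
  Position 5 ('a'): freq=5, skip
  Position 6 ('a'): freq=5, skip
  Position 7 ('c'): unique! => answer = 7

7


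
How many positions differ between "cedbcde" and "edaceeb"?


Comparing "cedbcde" and "edaceeb" position by position:
  Position 0: 'c' vs 'e' => DIFFER
  Position 1: 'e' vs 'd' => DIFFER
  Position 2: 'd' vs 'a' => DIFFER
  Position 3: 'b' vs 'c' => DIFFER
  Position 4: 'c' vs 'e' => DIFFER
  Position 5: 'd' vs 'e' => DIFFER
  Position 6: 'e' vs 'b' => DIFFER
Positions that differ: 7

7


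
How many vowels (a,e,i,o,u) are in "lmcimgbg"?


Input: lmcimgbg
Checking each character:
  'l' at position 0: consonant
  'm' at position 1: consonant
  'c' at position 2: consonant
  'i' at position 3: vowel (running total: 1)
  'm' at position 4: consonant
  'g' at position 5: consonant
  'b' at position 6: consonant
  'g' at position 7: consonant
Total vowels: 1

1


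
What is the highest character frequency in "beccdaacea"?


Input: beccdaacea
Character counts:
  'a': 3
  'b': 1
  'c': 3
  'd': 1
  'e': 2
Maximum frequency: 3

3


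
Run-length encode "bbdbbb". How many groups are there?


Input: bbdbbb
Scanning for consecutive runs:
  Group 1: 'b' x 2 (positions 0-1)
  Group 2: 'd' x 1 (positions 2-2)
  Group 3: 'b' x 3 (positions 3-5)
Total groups: 3

3


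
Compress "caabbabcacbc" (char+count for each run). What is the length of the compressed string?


Input: caabbabcacbc
Runs:
  'c' x 1 => "c1"
  'a' x 2 => "a2"
  'b' x 2 => "b2"
  'a' x 1 => "a1"
  'b' x 1 => "b1"
  'c' x 1 => "c1"
  'a' x 1 => "a1"
  'c' x 1 => "c1"
  'b' x 1 => "b1"
  'c' x 1 => "c1"
Compressed: "c1a2b2a1b1c1a1c1b1c1"
Compressed length: 20

20


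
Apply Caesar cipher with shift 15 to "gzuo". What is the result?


Caesar cipher: shift "gzuo" by 15
  'g' (pos 6) + 15 = pos 21 = 'v'
  'z' (pos 25) + 15 = pos 14 = 'o'
  'u' (pos 20) + 15 = pos 9 = 'j'
  'o' (pos 14) + 15 = pos 3 = 'd'
Result: vojd

vojd


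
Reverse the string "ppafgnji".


Input: ppafgnji
Reading characters right to left:
  Position 7: 'i'
  Position 6: 'j'
  Position 5: 'n'
  Position 4: 'g'
  Position 3: 'f'
  Position 2: 'a'
  Position 1: 'p'
  Position 0: 'p'
Reversed: ijngfapp

ijngfapp


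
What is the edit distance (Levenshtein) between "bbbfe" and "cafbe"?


Computing edit distance: "bbbfe" -> "cafbe"
DP table:
           c    a    f    b    e
      0    1    2    3    4    5
  b   1    1    2    3    3    4
  b   2    2    2    3    3    4
  b   3    3    3    3    3    4
  f   4    4    4    3    4    4
  e   5    5    5    4    4    4
Edit distance = dp[5][5] = 4

4


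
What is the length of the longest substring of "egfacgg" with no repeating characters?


Input: "egfacgg"
Sliding window (track last position of each char):
  Position 0 ('e'): window [0,0] length 1 -- new best
  Position 1 ('g'): window [0,1] length 2 -- new best
  Position 2 ('f'): window [0,2] length 3 -- new best
  Position 3 ('a'): window [0,3] length 4 -- new best
  Position 4 ('c'): window [0,4] length 5 -- new best
  Position 5 ('g'): repeat (last at 1), move window start to 2
  Position 5 ('g'): window [2,5] length 4
  Position 6 ('g'): repeat (last at 5), move window start to 6
  Position 6 ('g'): window [6,6] length 1
Longest substring with no repeats: "egfac" with length 5

5


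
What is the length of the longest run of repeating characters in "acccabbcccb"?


Input: "acccabbcccb"
Scanning for longest run:
  Position 1 ('c'): new char, reset run to 1
  Position 2 ('c'): continues run of 'c', length=2
  Position 3 ('c'): continues run of 'c', length=3
  Position 4 ('a'): new char, reset run to 1
  Position 5 ('b'): new char, reset run to 1
  Position 6 ('b'): continues run of 'b', length=2
  Position 7 ('c'): new char, reset run to 1
  Position 8 ('c'): continues run of 'c', length=2
  Position 9 ('c'): continues run of 'c', length=3
  Position 10 ('b'): new char, reset run to 1
Longest run: 'c' with length 3

3


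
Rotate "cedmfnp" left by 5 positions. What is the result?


Input: "cedmfnp", rotate left by 5
First 5 characters: "cedmf"
Remaining characters: "np"
Concatenate remaining + first: "np" + "cedmf" = "npcedmf"

npcedmf


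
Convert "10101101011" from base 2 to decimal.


Input: "10101101011" in base 2
Positional expansion:
  Digit '1' (value 1) x 2^10 = 1024
  Digit '0' (value 0) x 2^9 = 0
  Digit '1' (value 1) x 2^8 = 256
  Digit '0' (value 0) x 2^7 = 0
  Digit '1' (value 1) x 2^6 = 64
  Digit '1' (value 1) x 2^5 = 32
  Digit '0' (value 0) x 2^4 = 0
  Digit '1' (value 1) x 2^3 = 8
  Digit '0' (value 0) x 2^2 = 0
  Digit '1' (value 1) x 2^1 = 2
  Digit '1' (value 1) x 2^0 = 1
Sum = 1387

1387


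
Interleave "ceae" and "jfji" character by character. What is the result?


Interleaving "ceae" and "jfji":
  Position 0: 'c' from first, 'j' from second => "cj"
  Position 1: 'e' from first, 'f' from second => "ef"
  Position 2: 'a' from first, 'j' from second => "aj"
  Position 3: 'e' from first, 'i' from second => "ei"
Result: cjefajei

cjefajei


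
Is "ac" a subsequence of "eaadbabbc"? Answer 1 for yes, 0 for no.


Check if "ac" is a subsequence of "eaadbabbc"
Greedy scan:
  Position 0 ('e'): no match needed
  Position 1 ('a'): matches sub[0] = 'a'
  Position 2 ('a'): no match needed
  Position 3 ('d'): no match needed
  Position 4 ('b'): no match needed
  Position 5 ('a'): no match needed
  Position 6 ('b'): no match needed
  Position 7 ('b'): no match needed
  Position 8 ('c'): matches sub[1] = 'c'
All 2 characters matched => is a subsequence

1


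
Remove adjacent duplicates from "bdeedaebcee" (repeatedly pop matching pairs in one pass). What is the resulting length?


Input: bdeedaebcee
Stack-based adjacent duplicate removal:
  Read 'b': push. Stack: b
  Read 'd': push. Stack: bd
  Read 'e': push. Stack: bde
  Read 'e': matches stack top 'e' => pop. Stack: bd
  Read 'd': matches stack top 'd' => pop. Stack: b
  Read 'a': push. Stack: ba
  Read 'e': push. Stack: bae
  Read 'b': push. Stack: baeb
  Read 'c': push. Stack: baebc
  Read 'e': push. Stack: baebce
  Read 'e': matches stack top 'e' => pop. Stack: baebc
Final stack: "baebc" (length 5)

5


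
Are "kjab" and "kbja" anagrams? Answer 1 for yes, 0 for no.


Strings: "kjab", "kbja"
Sorted first:  abjk
Sorted second: abjk
Sorted forms match => anagrams

1


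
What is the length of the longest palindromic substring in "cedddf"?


Input: "cedddf"
Checking substrings for palindromes:
  [2:5] "ddd" (len 3) => palindrome
  [2:4] "dd" (len 2) => palindrome
  [3:5] "dd" (len 2) => palindrome
Longest palindromic substring: "ddd" with length 3

3


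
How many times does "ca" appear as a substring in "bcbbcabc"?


Searching for "ca" in "bcbbcabc"
Scanning each position:
  Position 0: "bc" => no
  Position 1: "cb" => no
  Position 2: "bb" => no
  Position 3: "bc" => no
  Position 4: "ca" => MATCH
  Position 5: "ab" => no
  Position 6: "bc" => no
Total occurrences: 1

1


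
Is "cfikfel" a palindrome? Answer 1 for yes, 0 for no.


Input: cfikfel
Reversed: lefkifc
  Compare pos 0 ('c') with pos 6 ('l'): MISMATCH
  Compare pos 1 ('f') with pos 5 ('e'): MISMATCH
  Compare pos 2 ('i') with pos 4 ('f'): MISMATCH
Result: not a palindrome

0


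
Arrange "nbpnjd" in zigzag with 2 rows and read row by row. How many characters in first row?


Zigzag "nbpnjd" into 2 rows:
Placing characters:
  'n' => row 0
  'b' => row 1
  'p' => row 0
  'n' => row 1
  'j' => row 0
  'd' => row 1
Rows:
  Row 0: "npj"
  Row 1: "bnd"
First row length: 3

3


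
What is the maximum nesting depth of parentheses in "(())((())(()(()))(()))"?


Input: "(())((())(()(()))(()))"
Tracking depth:
  Position 0 '(': depth becomes 1
  Position 1 '(': depth becomes 2
  Position 2 ')': depth becomes 1
  Position 3 ')': depth becomes 0
  Position 4 '(': depth becomes 1
  Position 5 '(': depth becomes 2
  Position 6 '(': depth becomes 3
  Position 7 ')': depth becomes 2
  Position 8 ')': depth becomes 1
  Position 9 '(': depth becomes 2
  Position 10 '(': depth becomes 3
  Position 11 ')': depth becomes 2
  Position 12 '(': depth becomes 3
  Position 13 '(': depth becomes 4
  Position 14 ')': depth becomes 3
  Position 15 ')': depth becomes 2
  Position 16 ')': depth becomes 1
  Position 17 '(': depth becomes 2
  Position 18 '(': depth becomes 3
  Position 19 ')': depth becomes 2
  Position 20 ')': depth becomes 1
  Position 21 ')': depth becomes 0
Maximum depth reached: 4

4


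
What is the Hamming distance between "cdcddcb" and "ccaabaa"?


Comparing "cdcddcb" and "ccaabaa" position by position:
  Position 0: 'c' vs 'c' => same
  Position 1: 'd' vs 'c' => differ
  Position 2: 'c' vs 'a' => differ
  Position 3: 'd' vs 'a' => differ
  Position 4: 'd' vs 'b' => differ
  Position 5: 'c' vs 'a' => differ
  Position 6: 'b' vs 'a' => differ
Total differences (Hamming distance): 6

6


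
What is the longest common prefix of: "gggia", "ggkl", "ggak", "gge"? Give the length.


Words: gggia, ggkl, ggak, gge
  Position 0: all 'g' => match
  Position 1: all 'g' => match
  Position 2: ('g', 'k', 'a', 'e') => mismatch, stop
LCP = "gg" (length 2)

2


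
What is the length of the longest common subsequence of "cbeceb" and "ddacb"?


LCS of "cbeceb" and "ddacb"
DP table:
           d    d    a    c    b
      0    0    0    0    0    0
  c   0    0    0    0    1    1
  b   0    0    0    0    1    2
  e   0    0    0    0    1    2
  c   0    0    0    0    1    2
  e   0    0    0    0    1    2
  b   0    0    0    0    1    2
LCS length = dp[6][5] = 2

2


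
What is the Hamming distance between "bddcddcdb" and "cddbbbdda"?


Comparing "bddcddcdb" and "cddbbbdda" position by position:
  Position 0: 'b' vs 'c' => differ
  Position 1: 'd' vs 'd' => same
  Position 2: 'd' vs 'd' => same
  Position 3: 'c' vs 'b' => differ
  Position 4: 'd' vs 'b' => differ
  Position 5: 'd' vs 'b' => differ
  Position 6: 'c' vs 'd' => differ
  Position 7: 'd' vs 'd' => same
  Position 8: 'b' vs 'a' => differ
Total differences (Hamming distance): 6

6


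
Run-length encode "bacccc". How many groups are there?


Input: bacccc
Scanning for consecutive runs:
  Group 1: 'b' x 1 (positions 0-0)
  Group 2: 'a' x 1 (positions 1-1)
  Group 3: 'c' x 4 (positions 2-5)
Total groups: 3

3


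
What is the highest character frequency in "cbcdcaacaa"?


Input: cbcdcaacaa
Character counts:
  'a': 4
  'b': 1
  'c': 4
  'd': 1
Maximum frequency: 4

4


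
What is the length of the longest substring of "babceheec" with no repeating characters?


Input: "babceheec"
Sliding window (track last position of each char):
  Position 0 ('b'): window [0,0] length 1 -- new best
  Position 1 ('a'): window [0,1] length 2 -- new best
  Position 2 ('b'): repeat (last at 0), move window start to 1
  Position 2 ('b'): window [1,2] length 2
  Position 3 ('c'): window [1,3] length 3 -- new best
  Position 4 ('e'): window [1,4] length 4 -- new best
  Position 5 ('h'): window [1,5] length 5 -- new best
  Position 6 ('e'): repeat (last at 4), move window start to 5
  Position 6 ('e'): window [5,6] length 2
  Position 7 ('e'): repeat (last at 6), move window start to 7
  Position 7 ('e'): window [7,7] length 1
  Position 8 ('c'): window [7,8] length 2
Longest substring with no repeats: "abceh" with length 5

5


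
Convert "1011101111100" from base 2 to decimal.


Input: "1011101111100" in base 2
Positional expansion:
  Digit '1' (value 1) x 2^12 = 4096
  Digit '0' (value 0) x 2^11 = 0
  Digit '1' (value 1) x 2^10 = 1024
  Digit '1' (value 1) x 2^9 = 512
  Digit '1' (value 1) x 2^8 = 256
  Digit '0' (value 0) x 2^7 = 0
  Digit '1' (value 1) x 2^6 = 64
  Digit '1' (value 1) x 2^5 = 32
  Digit '1' (value 1) x 2^4 = 16
  Digit '1' (value 1) x 2^3 = 8
  Digit '1' (value 1) x 2^2 = 4
  Digit '0' (value 0) x 2^1 = 0
  Digit '0' (value 0) x 2^0 = 0
Sum = 6012

6012


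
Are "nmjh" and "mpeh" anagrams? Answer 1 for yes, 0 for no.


Strings: "nmjh", "mpeh"
Sorted first:  hjmn
Sorted second: ehmp
Differ at position 0: 'h' vs 'e' => not anagrams

0


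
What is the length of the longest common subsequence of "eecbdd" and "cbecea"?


LCS of "eecbdd" and "cbecea"
DP table:
           c    b    e    c    e    a
      0    0    0    0    0    0    0
  e   0    0    0    1    1    1    1
  e   0    0    0    1    1    2    2
  c   0    1    1    1    2    2    2
  b   0    1    2    2    2    2    2
  d   0    1    2    2    2    2    2
  d   0    1    2    2    2    2    2
LCS length = dp[6][6] = 2

2


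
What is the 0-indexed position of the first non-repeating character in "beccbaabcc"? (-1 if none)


Input: beccbaabcc
Character frequencies:
  'a': 2
  'b': 3
  'c': 4
  'e': 1
Scanning left to right for freq == 1:
  Position 0 ('b'): freq=3, skip
  Position 1 ('e'): unique! => answer = 1

1


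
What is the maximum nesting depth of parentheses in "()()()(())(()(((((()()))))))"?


Input: "()()()(())(()(((((()()))))))"
Tracking depth:
  Position 0 '(': depth becomes 1
  Position 1 ')': depth becomes 0
  Position 2 '(': depth becomes 1
  Position 3 ')': depth becomes 0
  Position 4 '(': depth becomes 1
  Position 5 ')': depth becomes 0
  Position 6 '(': depth becomes 1
  Position 7 '(': depth becomes 2
  Position 8 ')': depth becomes 1
  Position 9 ')': depth becomes 0
  Position 10 '(': depth becomes 1
  Position 11 '(': depth becomes 2
  Position 12 ')': depth becomes 1
  Position 13 '(': depth becomes 2
  Position 14 '(': depth becomes 3
  Position 15 '(': depth becomes 4
  Position 16 '(': depth becomes 5
  Position 17 '(': depth becomes 6
  Position 18 '(': depth becomes 7
  Position 19 ')': depth becomes 6
  Position 20 '(': depth becomes 7
  Position 21 ')': depth becomes 6
  Position 22 ')': depth becomes 5
  Position 23 ')': depth becomes 4
  Position 24 ')': depth becomes 3
  Position 25 ')': depth becomes 2
  Position 26 ')': depth becomes 1
  Position 27 ')': depth becomes 0
Maximum depth reached: 7

7


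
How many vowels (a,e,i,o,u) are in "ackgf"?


Input: ackgf
Checking each character:
  'a' at position 0: vowel (running total: 1)
  'c' at position 1: consonant
  'k' at position 2: consonant
  'g' at position 3: consonant
  'f' at position 4: consonant
Total vowels: 1

1


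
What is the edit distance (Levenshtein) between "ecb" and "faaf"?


Computing edit distance: "ecb" -> "faaf"
DP table:
           f    a    a    f
      0    1    2    3    4
  e   1    1    2    3    4
  c   2    2    2    3    4
  b   3    3    3    3    4
Edit distance = dp[3][4] = 4

4


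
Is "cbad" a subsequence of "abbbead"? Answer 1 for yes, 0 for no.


Check if "cbad" is a subsequence of "abbbead"
Greedy scan:
  Position 0 ('a'): no match needed
  Position 1 ('b'): no match needed
  Position 2 ('b'): no match needed
  Position 3 ('b'): no match needed
  Position 4 ('e'): no match needed
  Position 5 ('a'): no match needed
  Position 6 ('d'): no match needed
Only matched 0/4 characters => not a subsequence

0


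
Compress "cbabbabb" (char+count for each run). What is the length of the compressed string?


Input: cbabbabb
Runs:
  'c' x 1 => "c1"
  'b' x 1 => "b1"
  'a' x 1 => "a1"
  'b' x 2 => "b2"
  'a' x 1 => "a1"
  'b' x 2 => "b2"
Compressed: "c1b1a1b2a1b2"
Compressed length: 12

12


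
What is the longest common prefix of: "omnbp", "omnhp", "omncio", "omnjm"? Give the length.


Words: omnbp, omnhp, omncio, omnjm
  Position 0: all 'o' => match
  Position 1: all 'm' => match
  Position 2: all 'n' => match
  Position 3: ('b', 'h', 'c', 'j') => mismatch, stop
LCP = "omn" (length 3)

3


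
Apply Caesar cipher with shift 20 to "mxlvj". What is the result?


Caesar cipher: shift "mxlvj" by 20
  'm' (pos 12) + 20 = pos 6 = 'g'
  'x' (pos 23) + 20 = pos 17 = 'r'
  'l' (pos 11) + 20 = pos 5 = 'f'
  'v' (pos 21) + 20 = pos 15 = 'p'
  'j' (pos 9) + 20 = pos 3 = 'd'
Result: grfpd

grfpd


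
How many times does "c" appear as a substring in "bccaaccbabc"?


Searching for "c" in "bccaaccbabc"
Scanning each position:
  Position 0: "b" => no
  Position 1: "c" => MATCH
  Position 2: "c" => MATCH
  Position 3: "a" => no
  Position 4: "a" => no
  Position 5: "c" => MATCH
  Position 6: "c" => MATCH
  Position 7: "b" => no
  Position 8: "a" => no
  Position 9: "b" => no
  Position 10: "c" => MATCH
Total occurrences: 5

5


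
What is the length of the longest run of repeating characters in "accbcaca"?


Input: "accbcaca"
Scanning for longest run:
  Position 1 ('c'): new char, reset run to 1
  Position 2 ('c'): continues run of 'c', length=2
  Position 3 ('b'): new char, reset run to 1
  Position 4 ('c'): new char, reset run to 1
  Position 5 ('a'): new char, reset run to 1
  Position 6 ('c'): new char, reset run to 1
  Position 7 ('a'): new char, reset run to 1
Longest run: 'c' with length 2

2


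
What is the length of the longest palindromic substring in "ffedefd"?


Input: "ffedefd"
Checking substrings for palindromes:
  [1:6] "fedef" (len 5) => palindrome
  [2:5] "ede" (len 3) => palindrome
  [0:2] "ff" (len 2) => palindrome
Longest palindromic substring: "fedef" with length 5

5


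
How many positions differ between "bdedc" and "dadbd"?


Comparing "bdedc" and "dadbd" position by position:
  Position 0: 'b' vs 'd' => DIFFER
  Position 1: 'd' vs 'a' => DIFFER
  Position 2: 'e' vs 'd' => DIFFER
  Position 3: 'd' vs 'b' => DIFFER
  Position 4: 'c' vs 'd' => DIFFER
Positions that differ: 5

5


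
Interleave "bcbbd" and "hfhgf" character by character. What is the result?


Interleaving "bcbbd" and "hfhgf":
  Position 0: 'b' from first, 'h' from second => "bh"
  Position 1: 'c' from first, 'f' from second => "cf"
  Position 2: 'b' from first, 'h' from second => "bh"
  Position 3: 'b' from first, 'g' from second => "bg"
  Position 4: 'd' from first, 'f' from second => "df"
Result: bhcfbhbgdf

bhcfbhbgdf


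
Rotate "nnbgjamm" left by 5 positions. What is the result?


Input: "nnbgjamm", rotate left by 5
First 5 characters: "nnbgj"
Remaining characters: "amm"
Concatenate remaining + first: "amm" + "nnbgj" = "ammnnbgj"

ammnnbgj


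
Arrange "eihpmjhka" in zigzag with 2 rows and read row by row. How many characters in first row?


Zigzag "eihpmjhka" into 2 rows:
Placing characters:
  'e' => row 0
  'i' => row 1
  'h' => row 0
  'p' => row 1
  'm' => row 0
  'j' => row 1
  'h' => row 0
  'k' => row 1
  'a' => row 0
Rows:
  Row 0: "ehmha"
  Row 1: "ipjk"
First row length: 5

5


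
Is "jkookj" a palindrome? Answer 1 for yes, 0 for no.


Input: jkookj
Reversed: jkookj
  Compare pos 0 ('j') with pos 5 ('j'): match
  Compare pos 1 ('k') with pos 4 ('k'): match
  Compare pos 2 ('o') with pos 3 ('o'): match
Result: palindrome

1


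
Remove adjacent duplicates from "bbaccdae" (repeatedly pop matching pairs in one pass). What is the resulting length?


Input: bbaccdae
Stack-based adjacent duplicate removal:
  Read 'b': push. Stack: b
  Read 'b': matches stack top 'b' => pop. Stack: (empty)
  Read 'a': push. Stack: a
  Read 'c': push. Stack: ac
  Read 'c': matches stack top 'c' => pop. Stack: a
  Read 'd': push. Stack: ad
  Read 'a': push. Stack: ada
  Read 'e': push. Stack: adae
Final stack: "adae" (length 4)

4


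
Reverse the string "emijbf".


Input: emijbf
Reading characters right to left:
  Position 5: 'f'
  Position 4: 'b'
  Position 3: 'j'
  Position 2: 'i'
  Position 1: 'm'
  Position 0: 'e'
Reversed: fbjime

fbjime


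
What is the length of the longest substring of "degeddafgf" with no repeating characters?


Input: "degeddafgf"
Sliding window (track last position of each char):
  Position 0 ('d'): window [0,0] length 1 -- new best
  Position 1 ('e'): window [0,1] length 2 -- new best
  Position 2 ('g'): window [0,2] length 3 -- new best
  Position 3 ('e'): repeat (last at 1), move window start to 2
  Position 3 ('e'): window [2,3] length 2
  Position 4 ('d'): window [2,4] length 3
  Position 5 ('d'): repeat (last at 4), move window start to 5
  Position 5 ('d'): window [5,5] length 1
  Position 6 ('a'): window [5,6] length 2
  Position 7 ('f'): window [5,7] length 3
  Position 8 ('g'): window [5,8] length 4 -- new best
  Position 9 ('f'): repeat (last at 7), move window start to 8
  Position 9 ('f'): window [8,9] length 2
Longest substring with no repeats: "dafg" with length 4

4


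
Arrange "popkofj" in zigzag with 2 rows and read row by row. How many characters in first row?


Zigzag "popkofj" into 2 rows:
Placing characters:
  'p' => row 0
  'o' => row 1
  'p' => row 0
  'k' => row 1
  'o' => row 0
  'f' => row 1
  'j' => row 0
Rows:
  Row 0: "ppoj"
  Row 1: "okf"
First row length: 4

4


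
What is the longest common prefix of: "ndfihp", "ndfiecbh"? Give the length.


Words: ndfihp, ndfiecbh
  Position 0: all 'n' => match
  Position 1: all 'd' => match
  Position 2: all 'f' => match
  Position 3: all 'i' => match
  Position 4: ('h', 'e') => mismatch, stop
LCP = "ndfi" (length 4)

4


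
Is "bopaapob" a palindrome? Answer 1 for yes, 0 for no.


Input: bopaapob
Reversed: bopaapob
  Compare pos 0 ('b') with pos 7 ('b'): match
  Compare pos 1 ('o') with pos 6 ('o'): match
  Compare pos 2 ('p') with pos 5 ('p'): match
  Compare pos 3 ('a') with pos 4 ('a'): match
Result: palindrome

1


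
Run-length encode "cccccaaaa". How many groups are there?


Input: cccccaaaa
Scanning for consecutive runs:
  Group 1: 'c' x 5 (positions 0-4)
  Group 2: 'a' x 4 (positions 5-8)
Total groups: 2

2


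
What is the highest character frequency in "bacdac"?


Input: bacdac
Character counts:
  'a': 2
  'b': 1
  'c': 2
  'd': 1
Maximum frequency: 2

2


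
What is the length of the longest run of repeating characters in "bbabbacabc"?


Input: "bbabbacabc"
Scanning for longest run:
  Position 1 ('b'): continues run of 'b', length=2
  Position 2 ('a'): new char, reset run to 1
  Position 3 ('b'): new char, reset run to 1
  Position 4 ('b'): continues run of 'b', length=2
  Position 5 ('a'): new char, reset run to 1
  Position 6 ('c'): new char, reset run to 1
  Position 7 ('a'): new char, reset run to 1
  Position 8 ('b'): new char, reset run to 1
  Position 9 ('c'): new char, reset run to 1
Longest run: 'b' with length 2

2


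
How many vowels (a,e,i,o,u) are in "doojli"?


Input: doojli
Checking each character:
  'd' at position 0: consonant
  'o' at position 1: vowel (running total: 1)
  'o' at position 2: vowel (running total: 2)
  'j' at position 3: consonant
  'l' at position 4: consonant
  'i' at position 5: vowel (running total: 3)
Total vowels: 3

3


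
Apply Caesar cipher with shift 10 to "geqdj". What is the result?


Caesar cipher: shift "geqdj" by 10
  'g' (pos 6) + 10 = pos 16 = 'q'
  'e' (pos 4) + 10 = pos 14 = 'o'
  'q' (pos 16) + 10 = pos 0 = 'a'
  'd' (pos 3) + 10 = pos 13 = 'n'
  'j' (pos 9) + 10 = pos 19 = 't'
Result: qoant

qoant


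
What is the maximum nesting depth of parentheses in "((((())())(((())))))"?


Input: "((((())())(((())))))"
Tracking depth:
  Position 0 '(': depth becomes 1
  Position 1 '(': depth becomes 2
  Position 2 '(': depth becomes 3
  Position 3 '(': depth becomes 4
  Position 4 '(': depth becomes 5
  Position 5 ')': depth becomes 4
  Position 6 ')': depth becomes 3
  Position 7 '(': depth becomes 4
  Position 8 ')': depth becomes 3
  Position 9 ')': depth becomes 2
  Position 10 '(': depth becomes 3
  Position 11 '(': depth becomes 4
  Position 12 '(': depth becomes 5
  Position 13 '(': depth becomes 6
  Position 14 ')': depth becomes 5
  Position 15 ')': depth becomes 4
  Position 16 ')': depth becomes 3
  Position 17 ')': depth becomes 2
  Position 18 ')': depth becomes 1
  Position 19 ')': depth becomes 0
Maximum depth reached: 6

6


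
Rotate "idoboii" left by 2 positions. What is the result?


Input: "idoboii", rotate left by 2
First 2 characters: "id"
Remaining characters: "oboii"
Concatenate remaining + first: "oboii" + "id" = "oboiiid"

oboiiid


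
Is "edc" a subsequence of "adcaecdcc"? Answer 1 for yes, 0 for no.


Check if "edc" is a subsequence of "adcaecdcc"
Greedy scan:
  Position 0 ('a'): no match needed
  Position 1 ('d'): no match needed
  Position 2 ('c'): no match needed
  Position 3 ('a'): no match needed
  Position 4 ('e'): matches sub[0] = 'e'
  Position 5 ('c'): no match needed
  Position 6 ('d'): matches sub[1] = 'd'
  Position 7 ('c'): matches sub[2] = 'c'
  Position 8 ('c'): no match needed
All 3 characters matched => is a subsequence

1


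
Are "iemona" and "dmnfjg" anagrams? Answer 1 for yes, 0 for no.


Strings: "iemona", "dmnfjg"
Sorted first:  aeimno
Sorted second: dfgjmn
Differ at position 0: 'a' vs 'd' => not anagrams

0


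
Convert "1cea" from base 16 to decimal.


Input: "1cea" in base 16
Positional expansion:
  Digit '1' (value 1) x 16^3 = 4096
  Digit 'c' (value 12) x 16^2 = 3072
  Digit 'e' (value 14) x 16^1 = 224
  Digit 'a' (value 10) x 16^0 = 10
Sum = 7402

7402


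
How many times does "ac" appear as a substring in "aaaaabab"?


Searching for "ac" in "aaaaabab"
Scanning each position:
  Position 0: "aa" => no
  Position 1: "aa" => no
  Position 2: "aa" => no
  Position 3: "aa" => no
  Position 4: "ab" => no
  Position 5: "ba" => no
  Position 6: "ab" => no
Total occurrences: 0

0


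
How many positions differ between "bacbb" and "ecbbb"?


Comparing "bacbb" and "ecbbb" position by position:
  Position 0: 'b' vs 'e' => DIFFER
  Position 1: 'a' vs 'c' => DIFFER
  Position 2: 'c' vs 'b' => DIFFER
  Position 3: 'b' vs 'b' => same
  Position 4: 'b' vs 'b' => same
Positions that differ: 3

3


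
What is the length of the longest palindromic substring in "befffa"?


Input: "befffa"
Checking substrings for palindromes:
  [2:5] "fff" (len 3) => palindrome
  [2:4] "ff" (len 2) => palindrome
  [3:5] "ff" (len 2) => palindrome
Longest palindromic substring: "fff" with length 3

3


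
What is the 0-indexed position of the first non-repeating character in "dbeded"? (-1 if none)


Input: dbeded
Character frequencies:
  'b': 1
  'd': 3
  'e': 2
Scanning left to right for freq == 1:
  Position 0 ('d'): freq=3, skip
  Position 1 ('b'): unique! => answer = 1

1


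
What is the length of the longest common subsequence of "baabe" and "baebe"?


LCS of "baabe" and "baebe"
DP table:
           b    a    e    b    e
      0    0    0    0    0    0
  b   0    1    1    1    1    1
  a   0    1    2    2    2    2
  a   0    1    2    2    2    2
  b   0    1    2    2    3    3
  e   0    1    2    3    3    4
LCS length = dp[5][5] = 4

4
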